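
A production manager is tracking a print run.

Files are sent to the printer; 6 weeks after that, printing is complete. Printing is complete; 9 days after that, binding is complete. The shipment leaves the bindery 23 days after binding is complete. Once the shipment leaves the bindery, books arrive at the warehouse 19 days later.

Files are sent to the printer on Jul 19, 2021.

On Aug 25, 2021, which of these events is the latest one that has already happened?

Files are sent to the printer

Files are sent to the printer: Jul 19, 2021.
Printing is complete: Jul 19, 2021 + 6 weeks = Aug 30, 2021.
Binding is complete: Aug 30, 2021 + 9 days = Sep 8, 2021.
The shipment leaves the bindery: Sep 8, 2021 + 23 days = Oct 1, 2021.
Books arrive at the warehouse: Oct 1, 2021 + 19 days = Oct 20, 2021.
Aug 25, 2021 falls between when files are sent to the printer (Jul 19, 2021) and when printing is complete (Aug 30, 2021).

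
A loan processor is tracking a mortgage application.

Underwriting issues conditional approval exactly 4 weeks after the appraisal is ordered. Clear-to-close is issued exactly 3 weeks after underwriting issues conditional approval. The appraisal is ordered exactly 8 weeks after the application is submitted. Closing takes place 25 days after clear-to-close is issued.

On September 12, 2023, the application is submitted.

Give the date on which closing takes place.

The application is submitted: Sep 12, 2023.
The appraisal is ordered: Sep 12, 2023 + 8 weeks = Nov 7, 2023.
Underwriting issues conditional approval: Nov 7, 2023 + 4 weeks = Dec 5, 2023.
Clear-to-close is issued: Dec 5, 2023 + 3 weeks = Dec 26, 2023.
Closing takes place: Dec 26, 2023 + 25 days = Jan 20, 2024.

January 20, 2024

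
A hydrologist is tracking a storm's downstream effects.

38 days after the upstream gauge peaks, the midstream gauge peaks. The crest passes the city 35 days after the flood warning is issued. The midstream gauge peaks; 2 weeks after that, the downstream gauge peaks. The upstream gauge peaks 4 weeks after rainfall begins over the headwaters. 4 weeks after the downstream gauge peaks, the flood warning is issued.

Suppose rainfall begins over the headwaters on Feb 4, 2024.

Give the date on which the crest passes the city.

Jun 26, 2024

Rainfall begins over the headwaters: Feb 4, 2024.
The upstream gauge peaks: Feb 4, 2024 + 4 weeks = Mar 3, 2024.
The midstream gauge peaks: Mar 3, 2024 + 38 days = Apr 10, 2024.
The downstream gauge peaks: Apr 10, 2024 + 2 weeks = Apr 24, 2024.
The flood warning is issued: Apr 24, 2024 + 4 weeks = May 22, 2024.
The crest passes the city: May 22, 2024 + 35 days = Jun 26, 2024.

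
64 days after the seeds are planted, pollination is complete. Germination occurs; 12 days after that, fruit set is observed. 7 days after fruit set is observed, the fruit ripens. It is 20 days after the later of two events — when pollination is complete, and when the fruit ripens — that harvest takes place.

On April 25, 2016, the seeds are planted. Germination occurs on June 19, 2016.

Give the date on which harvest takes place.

July 28, 2016

The seeds are planted: Apr 25, 2016.
Pollination is complete: Apr 25, 2016 + 64 days = Jun 28, 2016.
Germination occurs: Jun 19, 2016.
Fruit set is observed: Jun 19, 2016 + 12 days = Jul 1, 2016.
The fruit ripens: Jul 1, 2016 + 7 days = Jul 8, 2016.
Both prerequisites met — pollination is complete (Jun 28, 2016), the fruit ripens (Jul 8, 2016); the later is Jul 8, 2016.
Harvest takes place: Jul 8, 2016 + 20 days = Jul 28, 2016.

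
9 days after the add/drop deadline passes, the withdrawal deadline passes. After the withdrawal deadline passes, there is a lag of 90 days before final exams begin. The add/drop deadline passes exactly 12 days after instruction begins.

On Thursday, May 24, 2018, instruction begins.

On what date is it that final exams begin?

Wednesday, September 12, 2018

Instruction begins: May 24, 2018.
The add/drop deadline passes: May 24, 2018 + 12 days = Jun 5, 2018.
The withdrawal deadline passes: Jun 5, 2018 + 9 days = Jun 14, 2018.
Final exams begin: Jun 14, 2018 + 90 days = Sep 12, 2018.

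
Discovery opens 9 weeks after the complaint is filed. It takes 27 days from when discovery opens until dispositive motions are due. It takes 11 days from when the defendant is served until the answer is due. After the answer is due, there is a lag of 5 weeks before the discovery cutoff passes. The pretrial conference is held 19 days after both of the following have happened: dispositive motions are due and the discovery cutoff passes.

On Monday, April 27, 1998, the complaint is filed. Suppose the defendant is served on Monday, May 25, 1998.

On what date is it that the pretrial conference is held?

Friday, August 14, 1998

The complaint is filed: Apr 27, 1998.
Discovery opens: Apr 27, 1998 + 9 weeks = Jun 29, 1998.
Dispositive motions are due: Jun 29, 1998 + 27 days = Jul 26, 1998.
The defendant is served: May 25, 1998.
The answer is due: May 25, 1998 + 11 days = Jun 5, 1998.
The discovery cutoff passes: Jun 5, 1998 + 5 weeks = Jul 10, 1998.
Both prerequisites met — dispositive motions are due (Jul 26, 1998), the discovery cutoff passes (Jul 10, 1998); the later is Jul 26, 1998.
The pretrial conference is held: Jul 26, 1998 + 19 days = Aug 14, 1998.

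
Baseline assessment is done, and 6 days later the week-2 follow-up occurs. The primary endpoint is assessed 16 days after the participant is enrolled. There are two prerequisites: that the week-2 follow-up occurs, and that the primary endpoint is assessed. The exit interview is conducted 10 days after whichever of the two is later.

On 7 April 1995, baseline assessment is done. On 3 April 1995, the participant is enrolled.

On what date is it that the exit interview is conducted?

29 April 1995

Baseline assessment is done: Apr 7, 1995.
The week-2 follow-up occurs: Apr 7, 1995 + 6 days = Apr 13, 1995.
The participant is enrolled: Apr 3, 1995.
The primary endpoint is assessed: Apr 3, 1995 + 16 days = Apr 19, 1995.
Both prerequisites met — the week-2 follow-up occurs (Apr 13, 1995), the primary endpoint is assessed (Apr 19, 1995); the later is Apr 19, 1995.
The exit interview is conducted: Apr 19, 1995 + 10 days = Apr 29, 1995.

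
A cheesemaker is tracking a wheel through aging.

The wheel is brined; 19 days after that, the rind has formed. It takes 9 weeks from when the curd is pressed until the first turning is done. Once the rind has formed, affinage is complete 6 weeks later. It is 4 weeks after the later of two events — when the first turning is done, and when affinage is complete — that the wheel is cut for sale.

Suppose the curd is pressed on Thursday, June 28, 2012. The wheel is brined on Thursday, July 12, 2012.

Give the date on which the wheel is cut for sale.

Tuesday, October 9, 2012

The curd is pressed: Jun 28, 2012.
The first turning is done: Jun 28, 2012 + 9 weeks = Aug 30, 2012.
The wheel is brined: Jul 12, 2012.
The rind has formed: Jul 12, 2012 + 19 days = Jul 31, 2012.
Affinage is complete: Jul 31, 2012 + 6 weeks = Sep 11, 2012.
Both prerequisites met — the first turning is done (Aug 30, 2012), affinage is complete (Sep 11, 2012); the later is Sep 11, 2012.
The wheel is cut for sale: Sep 11, 2012 + 4 weeks = Oct 9, 2012.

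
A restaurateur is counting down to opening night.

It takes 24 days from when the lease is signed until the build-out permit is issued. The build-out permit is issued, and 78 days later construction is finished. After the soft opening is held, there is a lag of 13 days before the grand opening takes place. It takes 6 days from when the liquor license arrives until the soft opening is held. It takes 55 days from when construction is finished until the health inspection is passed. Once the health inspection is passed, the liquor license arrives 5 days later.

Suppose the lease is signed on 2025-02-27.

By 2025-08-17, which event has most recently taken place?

The soft opening is held

The lease is signed: Feb 27, 2025.
The build-out permit is issued: Feb 27, 2025 + 24 days = Mar 23, 2025.
Construction is finished: Mar 23, 2025 + 78 days = Jun 9, 2025.
The health inspection is passed: Jun 9, 2025 + 55 days = Aug 3, 2025.
The liquor license arrives: Aug 3, 2025 + 5 days = Aug 8, 2025.
The soft opening is held: Aug 8, 2025 + 6 days = Aug 14, 2025.
The grand opening takes place: Aug 14, 2025 + 13 days = Aug 27, 2025.
Aug 17, 2025 falls between when the soft opening is held (Aug 14, 2025) and when the grand opening takes place (Aug 27, 2025).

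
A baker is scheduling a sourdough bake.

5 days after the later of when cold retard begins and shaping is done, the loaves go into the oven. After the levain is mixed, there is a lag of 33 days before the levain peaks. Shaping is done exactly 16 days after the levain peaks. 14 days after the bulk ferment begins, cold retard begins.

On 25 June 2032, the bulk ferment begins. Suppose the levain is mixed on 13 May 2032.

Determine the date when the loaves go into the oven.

14 July 2032

The bulk ferment begins: Jun 25, 2032.
Cold retard begins: Jun 25, 2032 + 14 days = Jul 9, 2032.
The levain is mixed: May 13, 2032.
The levain peaks: May 13, 2032 + 33 days = Jun 15, 2032.
Shaping is done: Jun 15, 2032 + 16 days = Jul 1, 2032.
Both prerequisites met — cold retard begins (Jul 9, 2032), shaping is done (Jul 1, 2032); the later is Jul 9, 2032.
The loaves go into the oven: Jul 9, 2032 + 5 days = Jul 14, 2032.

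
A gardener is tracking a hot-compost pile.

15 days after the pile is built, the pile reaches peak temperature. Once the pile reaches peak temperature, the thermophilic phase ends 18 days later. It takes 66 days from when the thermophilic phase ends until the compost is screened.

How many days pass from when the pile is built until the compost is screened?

Causal path: the pile is built → the pile reaches peak temperature → the thermophilic phase ends → the compost is screened.
Total delay along the path: 15 + 18 + 66 = 99 days.

99 days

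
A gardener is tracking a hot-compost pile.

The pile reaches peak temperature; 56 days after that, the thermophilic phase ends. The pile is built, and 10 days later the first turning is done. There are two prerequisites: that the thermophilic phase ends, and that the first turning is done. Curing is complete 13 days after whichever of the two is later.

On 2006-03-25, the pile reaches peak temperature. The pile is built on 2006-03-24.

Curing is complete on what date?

2006-06-02

The pile reaches peak temperature: Mar 25, 2006.
The thermophilic phase ends: Mar 25, 2006 + 56 days = May 20, 2006.
The pile is built: Mar 24, 2006.
The first turning is done: Mar 24, 2006 + 10 days = Apr 3, 2006.
Both prerequisites met — the thermophilic phase ends (May 20, 2006), the first turning is done (Apr 3, 2006); the later is May 20, 2006.
Curing is complete: May 20, 2006 + 13 days = Jun 2, 2006.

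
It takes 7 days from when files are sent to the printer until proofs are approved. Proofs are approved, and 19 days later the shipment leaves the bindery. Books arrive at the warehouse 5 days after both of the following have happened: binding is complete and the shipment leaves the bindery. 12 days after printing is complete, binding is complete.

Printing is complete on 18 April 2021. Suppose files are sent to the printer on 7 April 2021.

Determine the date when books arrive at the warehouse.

Printing is complete: Apr 18, 2021.
Binding is complete: Apr 18, 2021 + 12 days = Apr 30, 2021.
Files are sent to the printer: Apr 7, 2021.
Proofs are approved: Apr 7, 2021 + 7 days = Apr 14, 2021.
The shipment leaves the bindery: Apr 14, 2021 + 19 days = May 3, 2021.
Both prerequisites met — binding is complete (Apr 30, 2021), the shipment leaves the bindery (May 3, 2021); the later is May 3, 2021.
Books arrive at the warehouse: May 3, 2021 + 5 days = May 8, 2021.

8 May 2021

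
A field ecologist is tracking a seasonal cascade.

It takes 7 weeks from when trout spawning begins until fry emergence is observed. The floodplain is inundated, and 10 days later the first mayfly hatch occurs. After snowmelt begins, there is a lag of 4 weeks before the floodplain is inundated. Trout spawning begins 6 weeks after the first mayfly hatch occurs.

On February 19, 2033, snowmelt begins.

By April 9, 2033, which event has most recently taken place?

Snowmelt begins: Feb 19, 2033.
The floodplain is inundated: Feb 19, 2033 + 4 weeks = Mar 19, 2033.
The first mayfly hatch occurs: Mar 19, 2033 + 10 days = Mar 29, 2033.
Trout spawning begins: Mar 29, 2033 + 6 weeks = May 10, 2033.
Fry emergence is observed: May 10, 2033 + 7 weeks = Jun 28, 2033.
Apr 9, 2033 falls between when the first mayfly hatch occurs (Mar 29, 2033) and when trout spawning begins (May 10, 2033).

The first mayfly hatch occurs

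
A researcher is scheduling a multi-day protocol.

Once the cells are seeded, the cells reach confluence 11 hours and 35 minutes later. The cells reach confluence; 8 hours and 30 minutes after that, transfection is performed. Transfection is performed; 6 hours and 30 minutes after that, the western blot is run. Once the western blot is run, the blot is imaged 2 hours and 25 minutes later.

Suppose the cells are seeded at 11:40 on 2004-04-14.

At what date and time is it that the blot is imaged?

The cells are seeded: 11:40 Apr 14, 2004.
The cells reach confluence: 11:40 Apr 14, 2004 + 11h35m = 23:15 Apr 14, 2004.
Transfection is performed: 23:15 Apr 14, 2004 + 8h30m = 07:45 Apr 15, 2004.
The western blot is run: 07:45 Apr 15, 2004 + 6h30m = 14:15 Apr 15, 2004.
The blot is imaged: 14:15 Apr 15, 2004 + 2h25m = 16:40 Apr 15, 2004.

16:40 on 2004-04-15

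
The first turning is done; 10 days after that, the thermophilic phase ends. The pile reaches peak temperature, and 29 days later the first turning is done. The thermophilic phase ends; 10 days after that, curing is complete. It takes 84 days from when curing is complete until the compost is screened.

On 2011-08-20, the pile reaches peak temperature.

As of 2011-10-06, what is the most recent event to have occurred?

The pile reaches peak temperature: Aug 20, 2011.
The first turning is done: Aug 20, 2011 + 29 days = Sep 18, 2011.
The thermophilic phase ends: Sep 18, 2011 + 10 days = Sep 28, 2011.
Curing is complete: Sep 28, 2011 + 10 days = Oct 8, 2011.
The compost is screened: Oct 8, 2011 + 84 days = Dec 31, 2011.
Oct 6, 2011 falls between when the thermophilic phase ends (Sep 28, 2011) and when curing is complete (Oct 8, 2011).

The thermophilic phase ends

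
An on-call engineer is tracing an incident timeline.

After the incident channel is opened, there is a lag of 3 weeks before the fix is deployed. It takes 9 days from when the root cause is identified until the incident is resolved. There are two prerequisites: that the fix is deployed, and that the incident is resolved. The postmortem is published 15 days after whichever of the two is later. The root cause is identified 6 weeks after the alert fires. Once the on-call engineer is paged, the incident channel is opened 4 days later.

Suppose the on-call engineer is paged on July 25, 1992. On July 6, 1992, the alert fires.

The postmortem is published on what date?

September 10, 1992

The on-call engineer is paged: Jul 25, 1992.
The incident channel is opened: Jul 25, 1992 + 4 days = Jul 29, 1992.
The fix is deployed: Jul 29, 1992 + 3 weeks = Aug 19, 1992.
The alert fires: Jul 6, 1992.
The root cause is identified: Jul 6, 1992 + 6 weeks = Aug 17, 1992.
The incident is resolved: Aug 17, 1992 + 9 days = Aug 26, 1992.
Both prerequisites met — the fix is deployed (Aug 19, 1992), the incident is resolved (Aug 26, 1992); the later is Aug 26, 1992.
The postmortem is published: Aug 26, 1992 + 15 days = Sep 10, 1992.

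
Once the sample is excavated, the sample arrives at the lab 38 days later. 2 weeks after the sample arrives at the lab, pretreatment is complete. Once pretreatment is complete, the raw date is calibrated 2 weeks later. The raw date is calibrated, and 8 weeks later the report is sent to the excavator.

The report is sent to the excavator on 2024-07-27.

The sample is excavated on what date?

2024-03-27

The report is sent to the excavator: Jul 27, 2024.
The raw date is calibrated: Jul 27, 2024 − 8 weeks = Jun 1, 2024.
Pretreatment is complete: Jun 1, 2024 − 2 weeks = May 18, 2024.
The sample arrives at the lab: May 18, 2024 − 2 weeks = May 4, 2024.
The sample is excavated: May 4, 2024 − 38 days = Mar 27, 2024.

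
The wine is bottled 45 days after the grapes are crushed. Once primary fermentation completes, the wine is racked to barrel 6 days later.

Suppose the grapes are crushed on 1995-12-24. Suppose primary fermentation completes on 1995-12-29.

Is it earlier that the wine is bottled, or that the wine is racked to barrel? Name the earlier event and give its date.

The wine is racked to barrel — 1996-01-04

The grapes are crushed: Dec 24, 1995.
The wine is bottled: Dec 24, 1995 + 45 days = Feb 7, 1996.
Primary fermentation completes: Dec 29, 1995.
The wine is racked to barrel: Dec 29, 1995 + 6 days = Jan 4, 1996.
Comparing: the wine is bottled on Feb 7, 1996 vs the wine is racked to barrel on Jan 4, 1996. Earlier: the wine is racked to barrel.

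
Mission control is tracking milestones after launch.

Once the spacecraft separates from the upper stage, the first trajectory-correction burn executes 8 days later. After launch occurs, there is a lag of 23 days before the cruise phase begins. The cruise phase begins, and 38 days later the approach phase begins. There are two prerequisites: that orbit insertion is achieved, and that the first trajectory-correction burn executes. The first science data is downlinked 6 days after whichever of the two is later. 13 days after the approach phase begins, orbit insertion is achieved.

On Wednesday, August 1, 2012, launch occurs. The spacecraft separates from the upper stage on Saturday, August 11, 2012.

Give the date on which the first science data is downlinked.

Launch occurs: Aug 1, 2012.
The cruise phase begins: Aug 1, 2012 + 23 days = Aug 24, 2012.
The approach phase begins: Aug 24, 2012 + 38 days = Oct 1, 2012.
Orbit insertion is achieved: Oct 1, 2012 + 13 days = Oct 14, 2012.
The spacecraft separates from the upper stage: Aug 11, 2012.
The first trajectory-correction burn executes: Aug 11, 2012 + 8 days = Aug 19, 2012.
Both prerequisites met — orbit insertion is achieved (Oct 14, 2012), the first trajectory-correction burn executes (Aug 19, 2012); the later is Oct 14, 2012.
The first science data is downlinked: Oct 14, 2012 + 6 days = Oct 20, 2012.

Saturday, October 20, 2012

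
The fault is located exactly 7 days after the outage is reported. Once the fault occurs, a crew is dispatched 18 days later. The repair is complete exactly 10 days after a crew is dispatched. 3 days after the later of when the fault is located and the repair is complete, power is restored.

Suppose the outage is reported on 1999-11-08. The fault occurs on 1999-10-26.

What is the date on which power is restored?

The outage is reported: Nov 8, 1999.
The fault is located: Nov 8, 1999 + 7 days = Nov 15, 1999.
The fault occurs: Oct 26, 1999.
A crew is dispatched: Oct 26, 1999 + 18 days = Nov 13, 1999.
The repair is complete: Nov 13, 1999 + 10 days = Nov 23, 1999.
Both prerequisites met — the fault is located (Nov 15, 1999), the repair is complete (Nov 23, 1999); the later is Nov 23, 1999.
Power is restored: Nov 23, 1999 + 3 days = Nov 26, 1999.

1999-11-26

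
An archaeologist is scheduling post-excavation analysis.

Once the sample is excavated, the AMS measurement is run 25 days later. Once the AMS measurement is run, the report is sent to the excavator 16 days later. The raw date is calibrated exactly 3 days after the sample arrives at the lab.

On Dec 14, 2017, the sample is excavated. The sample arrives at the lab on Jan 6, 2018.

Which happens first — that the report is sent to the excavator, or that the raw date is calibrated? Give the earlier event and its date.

The raw date is calibrated — Jan 9, 2018

The sample is excavated: Dec 14, 2017.
The AMS measurement is run: Dec 14, 2017 + 25 days = Jan 8, 2018.
The report is sent to the excavator: Jan 8, 2018 + 16 days = Jan 24, 2018.
The sample arrives at the lab: Jan 6, 2018.
The raw date is calibrated: Jan 6, 2018 + 3 days = Jan 9, 2018.
Comparing: the report is sent to the excavator on Jan 24, 2018 vs the raw date is calibrated on Jan 9, 2018. Earlier: the raw date is calibrated.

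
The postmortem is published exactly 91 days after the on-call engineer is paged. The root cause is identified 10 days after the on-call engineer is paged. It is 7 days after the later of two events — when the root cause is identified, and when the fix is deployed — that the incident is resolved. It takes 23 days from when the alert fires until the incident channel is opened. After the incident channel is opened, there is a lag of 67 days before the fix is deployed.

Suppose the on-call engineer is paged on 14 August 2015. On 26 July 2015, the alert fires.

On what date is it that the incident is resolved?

The on-call engineer is paged: Aug 14, 2015.
The root cause is identified: Aug 14, 2015 + 10 days = Aug 24, 2015.
The alert fires: Jul 26, 2015.
The incident channel is opened: Jul 26, 2015 + 23 days = Aug 18, 2015.
The fix is deployed: Aug 18, 2015 + 67 days = Oct 24, 2015.
Both prerequisites met — the root cause is identified (Aug 24, 2015), the fix is deployed (Oct 24, 2015); the later is Oct 24, 2015.
The incident is resolved: Oct 24, 2015 + 7 days = Oct 31, 2015.

31 October 2015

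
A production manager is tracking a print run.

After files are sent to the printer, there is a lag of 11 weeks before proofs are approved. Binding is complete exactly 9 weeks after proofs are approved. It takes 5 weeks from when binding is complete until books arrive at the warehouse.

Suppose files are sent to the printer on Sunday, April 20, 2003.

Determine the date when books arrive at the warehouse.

Sunday, October 12, 2003

Files are sent to the printer: Apr 20, 2003.
Proofs are approved: Apr 20, 2003 + 11 weeks = Jul 6, 2003.
Binding is complete: Jul 6, 2003 + 9 weeks = Sep 7, 2003.
Books arrive at the warehouse: Sep 7, 2003 + 5 weeks = Oct 12, 2003.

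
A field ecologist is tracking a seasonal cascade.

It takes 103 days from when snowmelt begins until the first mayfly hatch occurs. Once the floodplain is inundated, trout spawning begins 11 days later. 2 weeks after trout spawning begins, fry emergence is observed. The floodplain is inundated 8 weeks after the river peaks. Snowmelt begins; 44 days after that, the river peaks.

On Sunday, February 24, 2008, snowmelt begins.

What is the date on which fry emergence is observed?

Snowmelt begins: Feb 24, 2008.
The river peaks: Feb 24, 2008 + 44 days = Apr 8, 2008.
The floodplain is inundated: Apr 8, 2008 + 8 weeks = Jun 3, 2008.
Trout spawning begins: Jun 3, 2008 + 11 days = Jun 14, 2008.
Fry emergence is observed: Jun 14, 2008 + 2 weeks = Jun 28, 2008.

Saturday, June 28, 2008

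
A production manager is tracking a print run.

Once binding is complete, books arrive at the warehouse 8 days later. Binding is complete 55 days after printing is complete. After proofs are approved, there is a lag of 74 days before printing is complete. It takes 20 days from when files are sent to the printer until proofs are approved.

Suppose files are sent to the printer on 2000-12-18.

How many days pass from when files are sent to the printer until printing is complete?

Causal path: files are sent to the printer → proofs are approved → printing is complete.
Total delay along the path: 20 + 74 = 94 days.

94 days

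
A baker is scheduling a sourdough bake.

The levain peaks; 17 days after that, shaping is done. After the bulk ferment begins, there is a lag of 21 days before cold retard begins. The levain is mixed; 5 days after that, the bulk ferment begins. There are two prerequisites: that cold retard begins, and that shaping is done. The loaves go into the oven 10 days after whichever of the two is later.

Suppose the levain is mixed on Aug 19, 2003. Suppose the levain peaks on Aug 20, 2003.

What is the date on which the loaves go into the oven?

Sep 24, 2003

The levain is mixed: Aug 19, 2003.
The bulk ferment begins: Aug 19, 2003 + 5 days = Aug 24, 2003.
Cold retard begins: Aug 24, 2003 + 21 days = Sep 14, 2003.
The levain peaks: Aug 20, 2003.
Shaping is done: Aug 20, 2003 + 17 days = Sep 6, 2003.
Both prerequisites met — cold retard begins (Sep 14, 2003), shaping is done (Sep 6, 2003); the later is Sep 14, 2003.
The loaves go into the oven: Sep 14, 2003 + 10 days = Sep 24, 2003.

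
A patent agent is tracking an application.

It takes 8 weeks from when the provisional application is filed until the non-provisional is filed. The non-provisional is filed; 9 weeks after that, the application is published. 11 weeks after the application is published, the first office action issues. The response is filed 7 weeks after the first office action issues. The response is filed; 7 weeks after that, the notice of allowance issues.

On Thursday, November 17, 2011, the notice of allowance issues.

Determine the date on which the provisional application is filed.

Thursday, January 27, 2011

The notice of allowance issues: Nov 17, 2011.
The response is filed: Nov 17, 2011 − 7 weeks = Sep 29, 2011.
The first office action issues: Sep 29, 2011 − 7 weeks = Aug 11, 2011.
The application is published: Aug 11, 2011 − 11 weeks = May 26, 2011.
The non-provisional is filed: May 26, 2011 − 9 weeks = Mar 24, 2011.
The provisional application is filed: Mar 24, 2011 − 8 weeks = Jan 27, 2011.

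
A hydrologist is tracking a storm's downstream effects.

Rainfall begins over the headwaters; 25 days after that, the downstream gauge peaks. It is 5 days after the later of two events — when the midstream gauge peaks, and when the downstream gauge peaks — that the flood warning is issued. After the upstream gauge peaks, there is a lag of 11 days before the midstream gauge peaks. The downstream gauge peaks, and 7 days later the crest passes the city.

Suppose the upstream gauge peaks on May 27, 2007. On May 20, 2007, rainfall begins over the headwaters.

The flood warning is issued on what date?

June 19, 2007

The upstream gauge peaks: May 27, 2007.
The midstream gauge peaks: May 27, 2007 + 11 days = Jun 7, 2007.
Rainfall begins over the headwaters: May 20, 2007.
The downstream gauge peaks: May 20, 2007 + 25 days = Jun 14, 2007.
Both prerequisites met — the midstream gauge peaks (Jun 7, 2007), the downstream gauge peaks (Jun 14, 2007); the later is Jun 14, 2007.
The flood warning is issued: Jun 14, 2007 + 5 days = Jun 19, 2007.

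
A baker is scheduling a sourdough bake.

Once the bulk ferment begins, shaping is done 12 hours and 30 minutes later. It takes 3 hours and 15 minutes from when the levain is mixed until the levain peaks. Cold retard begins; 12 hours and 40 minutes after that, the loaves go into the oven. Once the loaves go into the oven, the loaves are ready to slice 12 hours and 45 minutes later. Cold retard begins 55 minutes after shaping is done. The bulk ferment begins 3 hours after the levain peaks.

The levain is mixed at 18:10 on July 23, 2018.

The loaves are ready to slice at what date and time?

15:15 on July 25, 2018

The levain is mixed: 18:10 Jul 23, 2018.
The levain peaks: 18:10 Jul 23, 2018 + 3h15m = 21:25 Jul 23, 2018.
The bulk ferment begins: 21:25 Jul 23, 2018 + 3h = 00:25 Jul 24, 2018.
Shaping is done: 00:25 Jul 24, 2018 + 12h30m = 12:55 Jul 24, 2018.
Cold retard begins: 12:55 Jul 24, 2018 + 55m = 13:50 Jul 24, 2018.
The loaves go into the oven: 13:50 Jul 24, 2018 + 12h40m = 02:30 Jul 25, 2018.
The loaves are ready to slice: 02:30 Jul 25, 2018 + 12h45m = 15:15 Jul 25, 2018.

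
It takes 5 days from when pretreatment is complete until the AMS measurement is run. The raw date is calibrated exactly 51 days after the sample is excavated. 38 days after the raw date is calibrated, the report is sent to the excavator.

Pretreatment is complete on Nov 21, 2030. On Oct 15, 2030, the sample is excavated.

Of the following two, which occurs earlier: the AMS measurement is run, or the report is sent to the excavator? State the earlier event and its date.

Pretreatment is complete: Nov 21, 2030.
The AMS measurement is run: Nov 21, 2030 + 5 days = Nov 26, 2030.
The sample is excavated: Oct 15, 2030.
The raw date is calibrated: Oct 15, 2030 + 51 days = Dec 5, 2030.
The report is sent to the excavator: Dec 5, 2030 + 38 days = Jan 12, 2031.
Comparing: the AMS measurement is run on Nov 26, 2030 vs the report is sent to the excavator on Jan 12, 2031. Earlier: the AMS measurement is run.

The AMS measurement is run — Nov 26, 2030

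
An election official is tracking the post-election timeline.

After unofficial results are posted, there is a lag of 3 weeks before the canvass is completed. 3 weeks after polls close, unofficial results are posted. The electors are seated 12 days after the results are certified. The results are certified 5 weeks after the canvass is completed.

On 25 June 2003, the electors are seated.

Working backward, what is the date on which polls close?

28 March 2003

The electors are seated: Jun 25, 2003.
The results are certified: Jun 25, 2003 − 12 days = Jun 13, 2003.
The canvass is completed: Jun 13, 2003 − 5 weeks = May 9, 2003.
Unofficial results are posted: May 9, 2003 − 3 weeks = Apr 18, 2003.
Polls close: Apr 18, 2003 − 3 weeks = Mar 28, 2003.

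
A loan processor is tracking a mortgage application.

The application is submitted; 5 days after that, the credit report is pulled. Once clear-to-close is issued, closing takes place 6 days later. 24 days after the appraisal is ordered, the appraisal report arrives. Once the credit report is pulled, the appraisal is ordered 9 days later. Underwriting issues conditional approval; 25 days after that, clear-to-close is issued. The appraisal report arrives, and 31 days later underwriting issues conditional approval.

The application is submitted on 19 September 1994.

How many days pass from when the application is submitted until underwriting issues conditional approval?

Causal path: the application is submitted → the credit report is pulled → the appraisal is ordered → the appraisal report arrives → underwriting issues conditional approval.
Total delay along the path: 5 + 9 + 24 + 31 = 69 days.

69 days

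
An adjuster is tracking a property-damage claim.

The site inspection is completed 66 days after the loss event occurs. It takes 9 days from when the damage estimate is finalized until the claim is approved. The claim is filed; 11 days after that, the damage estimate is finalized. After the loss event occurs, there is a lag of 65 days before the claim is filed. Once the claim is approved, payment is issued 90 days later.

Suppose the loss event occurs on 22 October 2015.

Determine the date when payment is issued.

The loss event occurs: Oct 22, 2015.
The claim is filed: Oct 22, 2015 + 65 days = Dec 26, 2015.
The damage estimate is finalized: Dec 26, 2015 + 11 days = Jan 6, 2016.
The claim is approved: Jan 6, 2016 + 9 days = Jan 15, 2016.
Payment is issued: Jan 15, 2016 + 90 days = Apr 14, 2016.

14 April 2016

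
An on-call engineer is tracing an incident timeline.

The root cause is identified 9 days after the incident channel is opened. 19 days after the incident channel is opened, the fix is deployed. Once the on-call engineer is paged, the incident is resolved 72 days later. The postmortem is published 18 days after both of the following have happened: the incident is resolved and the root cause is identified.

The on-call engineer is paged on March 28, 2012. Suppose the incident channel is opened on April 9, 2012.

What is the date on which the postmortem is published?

June 26, 2012

The on-call engineer is paged: Mar 28, 2012.
The incident is resolved: Mar 28, 2012 + 72 days = Jun 8, 2012.
The incident channel is opened: Apr 9, 2012.
The root cause is identified: Apr 9, 2012 + 9 days = Apr 18, 2012.
Both prerequisites met — the incident is resolved (Jun 8, 2012), the root cause is identified (Apr 18, 2012); the later is Jun 8, 2012.
The postmortem is published: Jun 8, 2012 + 18 days = Jun 26, 2012.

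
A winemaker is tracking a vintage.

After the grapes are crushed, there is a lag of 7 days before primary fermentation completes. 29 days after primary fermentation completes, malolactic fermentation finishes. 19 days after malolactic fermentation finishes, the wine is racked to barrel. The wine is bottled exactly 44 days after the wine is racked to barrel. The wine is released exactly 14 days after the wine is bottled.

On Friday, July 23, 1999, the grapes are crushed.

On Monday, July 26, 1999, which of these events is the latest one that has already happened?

The grapes are crushed: Jul 23, 1999.
Primary fermentation completes: Jul 23, 1999 + 7 days = Jul 30, 1999.
Malolactic fermentation finishes: Jul 30, 1999 + 29 days = Aug 28, 1999.
The wine is racked to barrel: Aug 28, 1999 + 19 days = Sep 16, 1999.
The wine is bottled: Sep 16, 1999 + 44 days = Oct 30, 1999.
The wine is released: Oct 30, 1999 + 14 days = Nov 13, 1999.
Jul 26, 1999 falls between when the grapes are crushed (Jul 23, 1999) and when primary fermentation completes (Jul 30, 1999).

The grapes are crushed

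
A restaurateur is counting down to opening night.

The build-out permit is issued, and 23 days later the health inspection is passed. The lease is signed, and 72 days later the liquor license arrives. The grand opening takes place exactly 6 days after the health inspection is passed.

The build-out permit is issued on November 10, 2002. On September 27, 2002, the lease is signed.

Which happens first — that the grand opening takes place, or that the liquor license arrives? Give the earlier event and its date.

The build-out permit is issued: Nov 10, 2002.
The health inspection is passed: Nov 10, 2002 + 23 days = Dec 3, 2002.
The grand opening takes place: Dec 3, 2002 + 6 days = Dec 9, 2002.
The lease is signed: Sep 27, 2002.
The liquor license arrives: Sep 27, 2002 + 72 days = Dec 8, 2002.
Comparing: the grand opening takes place on Dec 9, 2002 vs the liquor license arrives on Dec 8, 2002. Earlier: the liquor license arrives.

The liquor license arrives — December 8, 2002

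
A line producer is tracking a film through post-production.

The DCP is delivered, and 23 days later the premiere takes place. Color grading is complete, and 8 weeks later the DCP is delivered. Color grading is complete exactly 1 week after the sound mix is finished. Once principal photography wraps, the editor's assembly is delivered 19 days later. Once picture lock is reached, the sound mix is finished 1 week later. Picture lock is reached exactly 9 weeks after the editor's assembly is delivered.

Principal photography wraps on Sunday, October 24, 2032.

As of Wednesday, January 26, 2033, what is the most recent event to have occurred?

The sound mix is finished

Principal photography wraps: Oct 24, 2032.
The editor's assembly is delivered: Oct 24, 2032 + 19 days = Nov 12, 2032.
Picture lock is reached: Nov 12, 2032 + 9 weeks = Jan 14, 2033.
The sound mix is finished: Jan 14, 2033 + 1 week = Jan 21, 2033.
Color grading is complete: Jan 21, 2033 + 1 week = Jan 28, 2033.
The DCP is delivered: Jan 28, 2033 + 8 weeks = Mar 25, 2033.
The premiere takes place: Mar 25, 2033 + 23 days = Apr 17, 2033.
Jan 26, 2033 falls between when the sound mix is finished (Jan 21, 2033) and when color grading is complete (Jan 28, 2033).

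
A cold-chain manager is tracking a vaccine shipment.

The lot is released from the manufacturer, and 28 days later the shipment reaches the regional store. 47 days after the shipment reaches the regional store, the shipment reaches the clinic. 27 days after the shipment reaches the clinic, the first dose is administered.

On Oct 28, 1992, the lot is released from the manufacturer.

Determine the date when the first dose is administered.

The lot is released from the manufacturer: Oct 28, 1992.
The shipment reaches the regional store: Oct 28, 1992 + 28 days = Nov 25, 1992.
The shipment reaches the clinic: Nov 25, 1992 + 47 days = Jan 11, 1993.
The first dose is administered: Jan 11, 1993 + 27 days = Feb 7, 1993.

Feb 7, 1993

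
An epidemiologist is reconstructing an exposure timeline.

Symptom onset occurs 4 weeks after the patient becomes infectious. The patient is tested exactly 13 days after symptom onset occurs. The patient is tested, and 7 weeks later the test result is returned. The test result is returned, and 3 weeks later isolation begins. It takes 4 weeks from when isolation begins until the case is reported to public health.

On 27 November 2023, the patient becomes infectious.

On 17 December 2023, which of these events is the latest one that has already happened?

The patient becomes infectious: Nov 27, 2023.
Symptom onset occurs: Nov 27, 2023 + 4 weeks = Dec 25, 2023.
The patient is tested: Dec 25, 2023 + 13 days = Jan 7, 2024.
The test result is returned: Jan 7, 2024 + 7 weeks = Feb 25, 2024.
Isolation begins: Feb 25, 2024 + 3 weeks = Mar 17, 2024.
The case is reported to public health: Mar 17, 2024 + 4 weeks = Apr 14, 2024.
Dec 17, 2023 falls between when the patient becomes infectious (Nov 27, 2023) and when symptom onset occurs (Dec 25, 2023).

The patient becomes infectious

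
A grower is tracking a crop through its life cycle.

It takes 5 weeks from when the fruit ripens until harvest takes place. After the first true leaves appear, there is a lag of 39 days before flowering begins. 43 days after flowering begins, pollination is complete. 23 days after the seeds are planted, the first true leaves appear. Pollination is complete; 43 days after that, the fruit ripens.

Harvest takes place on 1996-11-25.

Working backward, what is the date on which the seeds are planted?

Harvest takes place: Nov 25, 1996.
The fruit ripens: Nov 25, 1996 − 5 weeks = Oct 21, 1996.
Pollination is complete: Oct 21, 1996 − 43 days = Sep 8, 1996.
Flowering begins: Sep 8, 1996 − 43 days = Jul 27, 1996.
The first true leaves appear: Jul 27, 1996 − 39 days = Jun 18, 1996.
The seeds are planted: Jun 18, 1996 − 23 days = May 26, 1996.

1996-05-26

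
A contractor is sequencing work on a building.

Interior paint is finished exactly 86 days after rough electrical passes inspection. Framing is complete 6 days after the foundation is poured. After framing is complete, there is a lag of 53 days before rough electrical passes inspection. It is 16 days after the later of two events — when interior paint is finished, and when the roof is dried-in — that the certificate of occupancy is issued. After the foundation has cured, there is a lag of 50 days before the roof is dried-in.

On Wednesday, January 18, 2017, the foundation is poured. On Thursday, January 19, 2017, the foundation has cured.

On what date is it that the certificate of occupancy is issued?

The foundation is poured: Jan 18, 2017.
Framing is complete: Jan 18, 2017 + 6 days = Jan 24, 2017.
Rough electrical passes inspection: Jan 24, 2017 + 53 days = Mar 18, 2017.
Interior paint is finished: Mar 18, 2017 + 86 days = Jun 12, 2017.
The foundation has cured: Jan 19, 2017.
The roof is dried-in: Jan 19, 2017 + 50 days = Mar 10, 2017.
Both prerequisites met — interior paint is finished (Jun 12, 2017), the roof is dried-in (Mar 10, 2017); the later is Jun 12, 2017.
The certificate of occupancy is issued: Jun 12, 2017 + 16 days = Jun 28, 2017.

Wednesday, June 28, 2017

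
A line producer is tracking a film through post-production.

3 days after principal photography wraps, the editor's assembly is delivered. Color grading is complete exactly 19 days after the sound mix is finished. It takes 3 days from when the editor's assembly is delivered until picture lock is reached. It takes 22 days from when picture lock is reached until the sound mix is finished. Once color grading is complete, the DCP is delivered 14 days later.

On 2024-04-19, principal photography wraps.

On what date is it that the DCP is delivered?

Principal photography wraps: Apr 19, 2024.
The editor's assembly is delivered: Apr 19, 2024 + 3 days = Apr 22, 2024.
Picture lock is reached: Apr 22, 2024 + 3 days = Apr 25, 2024.
The sound mix is finished: Apr 25, 2024 + 22 days = May 17, 2024.
Color grading is complete: May 17, 2024 + 19 days = Jun 5, 2024.
The DCP is delivered: Jun 5, 2024 + 14 days = Jun 19, 2024.

2024-06-19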